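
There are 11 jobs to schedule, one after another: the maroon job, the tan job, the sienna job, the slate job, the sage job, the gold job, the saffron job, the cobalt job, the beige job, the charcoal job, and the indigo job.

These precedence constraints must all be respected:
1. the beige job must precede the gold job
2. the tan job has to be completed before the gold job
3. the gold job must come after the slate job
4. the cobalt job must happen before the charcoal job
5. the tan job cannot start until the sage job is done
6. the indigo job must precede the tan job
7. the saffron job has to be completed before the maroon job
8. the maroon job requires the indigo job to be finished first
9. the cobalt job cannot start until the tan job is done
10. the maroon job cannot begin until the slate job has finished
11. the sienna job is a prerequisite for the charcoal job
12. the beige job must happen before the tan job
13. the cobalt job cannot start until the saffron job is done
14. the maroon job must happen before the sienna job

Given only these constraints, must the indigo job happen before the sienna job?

Yes

There is a constraint chain the indigo job → the maroon job → the sienna job.
So the indigo job must precede the sienna job in any valid ordering.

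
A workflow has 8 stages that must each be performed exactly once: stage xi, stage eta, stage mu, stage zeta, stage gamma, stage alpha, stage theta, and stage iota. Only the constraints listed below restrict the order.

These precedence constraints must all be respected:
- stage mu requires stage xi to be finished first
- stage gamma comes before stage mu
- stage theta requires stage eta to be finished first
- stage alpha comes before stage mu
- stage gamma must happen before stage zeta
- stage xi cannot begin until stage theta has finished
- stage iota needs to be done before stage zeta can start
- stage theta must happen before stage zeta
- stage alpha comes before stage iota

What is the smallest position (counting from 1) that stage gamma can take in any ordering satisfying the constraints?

1

Nothing is required before stage gamma; it can be the very first stage.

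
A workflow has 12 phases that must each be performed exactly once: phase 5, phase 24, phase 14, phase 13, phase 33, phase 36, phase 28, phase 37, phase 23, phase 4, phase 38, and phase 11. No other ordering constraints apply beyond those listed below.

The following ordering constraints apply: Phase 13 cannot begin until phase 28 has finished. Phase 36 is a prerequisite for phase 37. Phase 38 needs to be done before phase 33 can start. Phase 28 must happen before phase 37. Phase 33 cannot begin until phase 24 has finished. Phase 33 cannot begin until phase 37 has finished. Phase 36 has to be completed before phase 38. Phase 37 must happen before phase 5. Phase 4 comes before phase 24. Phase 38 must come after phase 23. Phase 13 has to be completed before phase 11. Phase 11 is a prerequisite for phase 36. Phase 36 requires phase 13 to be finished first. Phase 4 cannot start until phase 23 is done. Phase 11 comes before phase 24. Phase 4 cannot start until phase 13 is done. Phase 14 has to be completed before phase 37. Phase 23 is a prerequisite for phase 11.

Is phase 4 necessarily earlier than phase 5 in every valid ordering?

No chain of constraints connects phase 4 to phase 5 in either direction.
There exist valid orderings with phase 5 before phase 4, so phase 4 is not required to come first.

No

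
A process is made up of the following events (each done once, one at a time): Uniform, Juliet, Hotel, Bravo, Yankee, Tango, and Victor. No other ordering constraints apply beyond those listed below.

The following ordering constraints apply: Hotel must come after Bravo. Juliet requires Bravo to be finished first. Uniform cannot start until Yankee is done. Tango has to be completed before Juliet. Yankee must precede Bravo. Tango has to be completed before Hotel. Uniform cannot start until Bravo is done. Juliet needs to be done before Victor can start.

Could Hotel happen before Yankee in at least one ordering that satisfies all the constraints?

No

Following Yankee → Bravo → Hotel, Yankee must precede Hotel in every valid ordering.
Hence Hotel can never be scheduled before Yankee.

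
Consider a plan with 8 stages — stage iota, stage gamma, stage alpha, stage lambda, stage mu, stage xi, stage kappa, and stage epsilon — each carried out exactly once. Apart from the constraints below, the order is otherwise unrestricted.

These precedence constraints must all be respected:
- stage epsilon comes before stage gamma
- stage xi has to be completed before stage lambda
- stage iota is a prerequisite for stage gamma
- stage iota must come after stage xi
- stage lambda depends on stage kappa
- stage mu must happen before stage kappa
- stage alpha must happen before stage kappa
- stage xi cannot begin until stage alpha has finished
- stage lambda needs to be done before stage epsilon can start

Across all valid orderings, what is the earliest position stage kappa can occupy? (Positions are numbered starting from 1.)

3

The stages that are forced before stage kappa, directly or transitively, are stage alpha, stage mu. That's 2 stages.
So at minimum 2 stages come before stage kappa, putting stage kappa no earlier than position 3. That position is achievable by scheduling exactly those predecessors first.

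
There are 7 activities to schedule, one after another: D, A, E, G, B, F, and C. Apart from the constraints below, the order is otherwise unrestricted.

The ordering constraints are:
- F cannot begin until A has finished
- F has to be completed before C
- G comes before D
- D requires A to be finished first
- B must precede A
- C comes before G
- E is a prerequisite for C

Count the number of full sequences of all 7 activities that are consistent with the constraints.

4

2 activities have no prerequisites (E, B), so any of them could come first.
Systematically extending each partial ordering one activity at a time and counting, there are 4 complete orderings.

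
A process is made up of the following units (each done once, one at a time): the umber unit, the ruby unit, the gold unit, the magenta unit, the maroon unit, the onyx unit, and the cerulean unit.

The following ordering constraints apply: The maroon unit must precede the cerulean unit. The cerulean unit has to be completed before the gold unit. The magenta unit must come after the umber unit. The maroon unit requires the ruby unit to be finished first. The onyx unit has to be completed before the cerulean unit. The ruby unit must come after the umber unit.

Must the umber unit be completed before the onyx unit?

Nothing in the constraints links the umber unit and the onyx unit; they are unordered relative to each other.
A valid ordering placing the onyx unit before the umber unit exists, so the answer is no.

No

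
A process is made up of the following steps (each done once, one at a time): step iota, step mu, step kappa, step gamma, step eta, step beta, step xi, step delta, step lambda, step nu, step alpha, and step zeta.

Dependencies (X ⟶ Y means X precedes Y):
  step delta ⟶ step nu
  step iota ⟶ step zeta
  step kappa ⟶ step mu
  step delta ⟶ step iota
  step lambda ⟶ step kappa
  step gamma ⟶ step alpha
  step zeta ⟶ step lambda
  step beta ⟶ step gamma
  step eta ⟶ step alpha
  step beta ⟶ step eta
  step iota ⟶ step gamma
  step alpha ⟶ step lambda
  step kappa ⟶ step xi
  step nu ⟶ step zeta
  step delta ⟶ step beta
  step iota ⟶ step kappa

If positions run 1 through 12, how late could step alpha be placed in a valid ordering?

8

The steps that are forced after step alpha, directly or by a chain of constraints, are step mu, step kappa, step xi, step lambda. That's 4 steps.
So at least 4 steps follow step alpha, putting step alpha no later than position 8. That position is achievable by scheduling everything else first.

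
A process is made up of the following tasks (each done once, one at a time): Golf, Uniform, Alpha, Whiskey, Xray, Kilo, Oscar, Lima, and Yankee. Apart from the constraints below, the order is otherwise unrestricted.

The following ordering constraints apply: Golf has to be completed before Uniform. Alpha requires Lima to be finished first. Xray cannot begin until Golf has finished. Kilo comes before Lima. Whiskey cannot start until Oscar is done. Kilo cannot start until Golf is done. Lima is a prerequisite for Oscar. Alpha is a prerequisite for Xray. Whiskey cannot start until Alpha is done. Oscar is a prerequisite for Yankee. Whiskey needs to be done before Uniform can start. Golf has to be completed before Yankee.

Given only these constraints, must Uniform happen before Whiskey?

No

In fact the dependencies run the other way: Whiskey → Uniform.
So Uniform does not have to come before Whiskey — it cannot.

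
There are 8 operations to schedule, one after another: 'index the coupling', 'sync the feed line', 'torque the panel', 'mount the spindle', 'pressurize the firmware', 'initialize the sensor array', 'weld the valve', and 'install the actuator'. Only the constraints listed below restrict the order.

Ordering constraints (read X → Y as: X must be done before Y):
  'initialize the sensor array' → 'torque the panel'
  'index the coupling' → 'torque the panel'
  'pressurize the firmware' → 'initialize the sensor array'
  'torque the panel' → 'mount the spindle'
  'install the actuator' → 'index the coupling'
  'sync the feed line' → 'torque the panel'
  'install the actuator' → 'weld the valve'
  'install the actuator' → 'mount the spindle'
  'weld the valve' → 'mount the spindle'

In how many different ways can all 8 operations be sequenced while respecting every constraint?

150

3 operations have no prerequisites ('sync the feed line', 'pressurize the firmware', 'install the actuator'), so any of them could come first.
Counting all ways to extend the partial order to a total order gives 150.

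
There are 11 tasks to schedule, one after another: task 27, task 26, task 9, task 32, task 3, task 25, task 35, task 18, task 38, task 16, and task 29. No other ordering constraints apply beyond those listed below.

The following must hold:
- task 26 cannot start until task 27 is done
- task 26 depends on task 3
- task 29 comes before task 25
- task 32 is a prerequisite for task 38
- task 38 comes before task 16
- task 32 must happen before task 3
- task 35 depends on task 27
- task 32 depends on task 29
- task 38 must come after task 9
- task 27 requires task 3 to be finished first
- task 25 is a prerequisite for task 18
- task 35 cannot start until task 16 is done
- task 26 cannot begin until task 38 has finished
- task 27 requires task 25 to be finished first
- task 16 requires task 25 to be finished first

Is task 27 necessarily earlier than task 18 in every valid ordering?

Nothing in the constraints links task 27 and task 18; they are unordered relative to each other.
There exist valid orderings with task 18 before task 27, so task 27 is not required to come first.

No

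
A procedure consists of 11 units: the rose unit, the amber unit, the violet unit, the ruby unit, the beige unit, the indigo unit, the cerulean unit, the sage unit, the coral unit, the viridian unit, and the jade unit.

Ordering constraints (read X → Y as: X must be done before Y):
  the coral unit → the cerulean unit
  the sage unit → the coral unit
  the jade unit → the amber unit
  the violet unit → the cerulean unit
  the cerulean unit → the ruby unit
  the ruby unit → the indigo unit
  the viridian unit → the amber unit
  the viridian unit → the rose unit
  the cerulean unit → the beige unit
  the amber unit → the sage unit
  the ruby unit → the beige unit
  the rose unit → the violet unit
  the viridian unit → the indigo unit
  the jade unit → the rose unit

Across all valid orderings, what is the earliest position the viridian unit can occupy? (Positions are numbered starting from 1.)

1

No constraint forces any other unit before the viridian unit, so it can be placed first.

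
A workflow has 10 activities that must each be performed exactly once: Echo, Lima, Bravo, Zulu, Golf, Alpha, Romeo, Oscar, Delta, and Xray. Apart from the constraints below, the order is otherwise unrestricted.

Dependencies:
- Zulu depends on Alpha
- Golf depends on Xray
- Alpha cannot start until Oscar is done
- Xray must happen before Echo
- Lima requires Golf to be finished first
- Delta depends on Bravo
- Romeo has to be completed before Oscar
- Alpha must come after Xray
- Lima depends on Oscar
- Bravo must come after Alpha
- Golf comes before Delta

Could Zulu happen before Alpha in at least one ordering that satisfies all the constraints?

No

Following Alpha → Zulu, Alpha must precede Zulu in every valid ordering.
So no valid ordering can have Zulu before Alpha.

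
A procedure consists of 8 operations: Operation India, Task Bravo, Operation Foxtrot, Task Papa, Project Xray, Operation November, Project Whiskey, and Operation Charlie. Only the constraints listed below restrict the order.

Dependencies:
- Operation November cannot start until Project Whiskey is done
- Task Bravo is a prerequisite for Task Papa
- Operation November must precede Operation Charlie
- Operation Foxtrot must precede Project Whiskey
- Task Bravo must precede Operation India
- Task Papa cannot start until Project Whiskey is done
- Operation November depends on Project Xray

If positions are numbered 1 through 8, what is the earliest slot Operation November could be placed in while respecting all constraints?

Every operation that must precede Operation November has to come before it. Tracing all chains that end at Operation November, those operations are: Operation Foxtrot, Project Xray, Project Whiskey — 3 in total.
So at minimum 3 operations come before Operation November, putting Operation November no earlier than position 4. That position is achievable by scheduling exactly those predecessors first.

4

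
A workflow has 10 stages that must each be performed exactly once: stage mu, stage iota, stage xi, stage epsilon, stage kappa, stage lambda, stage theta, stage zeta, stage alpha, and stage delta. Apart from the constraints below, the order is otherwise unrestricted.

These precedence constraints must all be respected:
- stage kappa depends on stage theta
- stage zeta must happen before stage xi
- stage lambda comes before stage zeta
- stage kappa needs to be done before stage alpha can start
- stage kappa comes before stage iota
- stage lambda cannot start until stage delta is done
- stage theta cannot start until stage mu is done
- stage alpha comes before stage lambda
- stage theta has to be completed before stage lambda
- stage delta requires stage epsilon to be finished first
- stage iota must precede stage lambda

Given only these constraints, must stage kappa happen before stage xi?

Chaining the stated constraints: stage kappa → stage alpha → stage lambda → stage zeta → stage xi.
So stage kappa must precede stage xi in any valid ordering.

Yes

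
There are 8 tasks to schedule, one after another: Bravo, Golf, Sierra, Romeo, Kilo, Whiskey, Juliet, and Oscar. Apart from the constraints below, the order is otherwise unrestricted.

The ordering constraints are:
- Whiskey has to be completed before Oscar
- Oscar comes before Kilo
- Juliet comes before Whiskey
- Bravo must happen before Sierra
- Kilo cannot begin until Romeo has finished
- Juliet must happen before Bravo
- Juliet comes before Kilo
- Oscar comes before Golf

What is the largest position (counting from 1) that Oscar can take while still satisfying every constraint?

Every task that must follow Oscar has to come after it. Tracing all chains starting from Oscar, those tasks are: Golf, Kilo — 2 in total.
With 2 mandatory successors out of 8 tasks total, the latest slot for Oscar is 8−2 = 6, and it's reachable by doing all non-successors before Oscar.

6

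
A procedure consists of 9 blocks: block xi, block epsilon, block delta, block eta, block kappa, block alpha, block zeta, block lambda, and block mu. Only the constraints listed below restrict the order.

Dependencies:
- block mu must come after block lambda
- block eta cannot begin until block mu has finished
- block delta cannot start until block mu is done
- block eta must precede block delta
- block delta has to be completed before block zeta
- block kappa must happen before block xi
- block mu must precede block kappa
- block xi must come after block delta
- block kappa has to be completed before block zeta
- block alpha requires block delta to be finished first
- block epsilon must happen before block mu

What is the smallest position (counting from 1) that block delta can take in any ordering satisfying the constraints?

5

The blocks that are forced before block delta, directly or transitively, are block epsilon, block eta, block lambda, block mu. That's 4 blocks.
So at minimum 4 blocks come before block delta, putting block delta no earlier than position 5. That position is achievable by scheduling exactly those predecessors first.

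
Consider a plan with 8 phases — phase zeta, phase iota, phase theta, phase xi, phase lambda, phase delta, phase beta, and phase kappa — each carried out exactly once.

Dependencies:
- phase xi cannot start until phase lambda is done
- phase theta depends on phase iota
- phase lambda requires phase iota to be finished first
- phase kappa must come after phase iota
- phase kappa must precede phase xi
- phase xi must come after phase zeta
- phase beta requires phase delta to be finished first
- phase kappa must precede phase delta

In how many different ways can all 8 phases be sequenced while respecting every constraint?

The phases with no prerequisites are phase zeta, phase iota; any of them can be placed first.
Enumerating by repeatedly choosing an available phase (one whose prerequisites are all placed) gives 320 distinct complete orderings.

320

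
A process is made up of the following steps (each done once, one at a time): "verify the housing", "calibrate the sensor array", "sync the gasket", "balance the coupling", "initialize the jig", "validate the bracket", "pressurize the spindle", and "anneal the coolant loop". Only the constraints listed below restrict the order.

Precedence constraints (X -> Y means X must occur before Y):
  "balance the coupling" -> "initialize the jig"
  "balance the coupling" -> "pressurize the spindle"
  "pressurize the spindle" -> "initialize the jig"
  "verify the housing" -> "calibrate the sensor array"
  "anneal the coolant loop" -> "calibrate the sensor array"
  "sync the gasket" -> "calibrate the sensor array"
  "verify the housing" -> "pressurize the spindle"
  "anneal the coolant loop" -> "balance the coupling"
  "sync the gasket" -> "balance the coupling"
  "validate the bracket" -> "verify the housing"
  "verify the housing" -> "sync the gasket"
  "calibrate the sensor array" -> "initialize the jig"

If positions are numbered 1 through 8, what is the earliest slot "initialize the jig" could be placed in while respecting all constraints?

8

Every step that must precede "initialize the jig" has to come before it. Tracing all chains that end at "initialize the jig", those steps are: "verify the housing", "calibrate the sensor array", "sync the gasket", "balance the coupling", "validate the bracket", "pressurize the spindle", "anneal the coolant loop" — 7 in total.
With 7 mandatory predecessors, the earliest "initialize the jig" can sit is position 7+1 = 8, and placing just those 7 first achieves it.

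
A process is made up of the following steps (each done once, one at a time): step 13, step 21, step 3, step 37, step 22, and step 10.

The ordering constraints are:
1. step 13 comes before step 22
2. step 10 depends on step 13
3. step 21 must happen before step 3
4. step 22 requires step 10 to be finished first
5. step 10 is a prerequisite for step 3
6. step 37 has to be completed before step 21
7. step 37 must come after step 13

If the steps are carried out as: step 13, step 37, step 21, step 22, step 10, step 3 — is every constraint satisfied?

No

The sequence places step 22 ahead of step 10.
But one of the constraints requires step 10 before step 22, so this ordering violates it.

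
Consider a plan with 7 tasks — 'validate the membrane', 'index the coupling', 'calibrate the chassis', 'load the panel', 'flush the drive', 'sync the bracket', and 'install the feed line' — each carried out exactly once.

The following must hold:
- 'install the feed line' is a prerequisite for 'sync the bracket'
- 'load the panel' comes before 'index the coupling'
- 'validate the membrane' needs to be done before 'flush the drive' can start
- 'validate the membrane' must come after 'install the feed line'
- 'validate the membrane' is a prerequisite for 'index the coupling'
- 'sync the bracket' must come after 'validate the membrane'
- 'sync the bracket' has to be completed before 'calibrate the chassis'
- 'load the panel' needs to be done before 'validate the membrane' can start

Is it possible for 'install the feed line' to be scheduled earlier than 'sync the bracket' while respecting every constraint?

Yes

Every valid ordering already has 'install the feed line' before 'sync the bracket' (the constraints require it), so in particular at least one does.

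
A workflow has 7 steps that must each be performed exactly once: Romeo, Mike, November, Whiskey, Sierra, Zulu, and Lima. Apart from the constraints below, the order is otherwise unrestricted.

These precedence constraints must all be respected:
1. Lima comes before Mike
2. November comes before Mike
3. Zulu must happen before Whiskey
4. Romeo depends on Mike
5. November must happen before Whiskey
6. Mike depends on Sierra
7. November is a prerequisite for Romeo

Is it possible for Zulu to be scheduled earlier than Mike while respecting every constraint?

Yes

Nothing in the constraints forces Mike before Zulu — there is no chain from Mike to Zulu.
So a valid ordering placing Zulu earlier than Mike exists.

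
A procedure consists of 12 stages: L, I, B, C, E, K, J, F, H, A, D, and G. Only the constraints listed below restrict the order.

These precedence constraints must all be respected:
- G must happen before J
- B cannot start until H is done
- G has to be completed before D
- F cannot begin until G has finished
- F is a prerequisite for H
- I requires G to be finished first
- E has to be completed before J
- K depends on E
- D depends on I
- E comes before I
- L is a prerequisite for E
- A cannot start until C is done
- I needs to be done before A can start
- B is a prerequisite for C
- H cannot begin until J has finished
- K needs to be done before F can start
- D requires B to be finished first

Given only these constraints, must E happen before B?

Chaining the stated constraints: E → J → H → B.
So E must precede B in any valid ordering.

Yes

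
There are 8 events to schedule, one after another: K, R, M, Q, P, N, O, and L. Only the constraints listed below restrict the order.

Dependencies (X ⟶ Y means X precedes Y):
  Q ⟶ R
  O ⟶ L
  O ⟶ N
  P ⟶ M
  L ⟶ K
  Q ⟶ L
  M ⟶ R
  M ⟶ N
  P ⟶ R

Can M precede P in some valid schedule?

There is a dependency chain P → M, so M always comes after P.
Hence M can never be scheduled before P.

No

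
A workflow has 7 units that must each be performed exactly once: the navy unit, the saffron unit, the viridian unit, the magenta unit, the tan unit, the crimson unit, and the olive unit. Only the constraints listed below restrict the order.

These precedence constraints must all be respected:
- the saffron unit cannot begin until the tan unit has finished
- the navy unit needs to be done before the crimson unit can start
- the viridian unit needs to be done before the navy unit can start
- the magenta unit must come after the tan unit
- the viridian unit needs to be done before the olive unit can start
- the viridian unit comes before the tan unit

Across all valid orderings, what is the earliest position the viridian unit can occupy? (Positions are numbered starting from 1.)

The viridian unit has no prerequisites at all, so it can go in position 1.

1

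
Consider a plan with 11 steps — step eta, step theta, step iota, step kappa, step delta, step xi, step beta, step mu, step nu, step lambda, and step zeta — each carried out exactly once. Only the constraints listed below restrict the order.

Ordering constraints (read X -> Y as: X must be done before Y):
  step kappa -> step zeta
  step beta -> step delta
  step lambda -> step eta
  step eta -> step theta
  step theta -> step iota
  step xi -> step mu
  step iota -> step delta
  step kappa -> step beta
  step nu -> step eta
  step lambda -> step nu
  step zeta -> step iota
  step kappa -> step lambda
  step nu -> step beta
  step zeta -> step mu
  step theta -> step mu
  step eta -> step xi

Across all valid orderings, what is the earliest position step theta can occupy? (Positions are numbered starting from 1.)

5

Working backwards through the constraints from step theta, its full set of required predecessors is step eta, step kappa, step nu, step lambda — 4 of them.
With 4 mandatory predecessors, the earliest step theta can sit is position 4+1 = 5, and placing just those 4 first achieves it.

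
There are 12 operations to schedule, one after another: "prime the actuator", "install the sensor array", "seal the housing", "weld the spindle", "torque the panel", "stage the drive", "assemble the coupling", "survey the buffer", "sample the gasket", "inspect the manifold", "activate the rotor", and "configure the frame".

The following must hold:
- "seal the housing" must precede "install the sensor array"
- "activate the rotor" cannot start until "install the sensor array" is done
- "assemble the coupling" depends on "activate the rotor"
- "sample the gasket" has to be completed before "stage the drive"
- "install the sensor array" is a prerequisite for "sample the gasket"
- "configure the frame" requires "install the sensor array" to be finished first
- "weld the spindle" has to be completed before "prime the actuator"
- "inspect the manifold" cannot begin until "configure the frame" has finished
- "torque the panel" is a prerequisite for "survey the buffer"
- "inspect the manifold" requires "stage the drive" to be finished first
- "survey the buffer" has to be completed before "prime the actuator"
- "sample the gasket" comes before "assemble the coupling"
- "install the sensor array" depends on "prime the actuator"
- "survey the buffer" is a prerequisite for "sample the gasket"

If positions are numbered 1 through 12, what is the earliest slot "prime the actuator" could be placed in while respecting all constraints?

4

The operations that are forced before "prime the actuator", directly or transitively, are "weld the spindle", "torque the panel", "survey the buffer". That's 3 operations.
So at minimum 3 operations come before "prime the actuator", putting "prime the actuator" no earlier than position 4. That position is achievable by scheduling exactly those predecessors first.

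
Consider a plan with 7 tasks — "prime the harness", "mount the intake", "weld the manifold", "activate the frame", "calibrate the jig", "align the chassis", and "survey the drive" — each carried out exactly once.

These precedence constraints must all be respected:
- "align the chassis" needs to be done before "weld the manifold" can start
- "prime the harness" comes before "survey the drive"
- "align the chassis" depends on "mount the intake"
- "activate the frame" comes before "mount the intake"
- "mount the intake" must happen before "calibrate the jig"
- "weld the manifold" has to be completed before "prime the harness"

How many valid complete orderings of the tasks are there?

5

"activate the frame" is the only task with nothing required before it, so every ordering starts there.
Systematically extending each partial ordering one task at a time and counting, there are 5 complete orderings.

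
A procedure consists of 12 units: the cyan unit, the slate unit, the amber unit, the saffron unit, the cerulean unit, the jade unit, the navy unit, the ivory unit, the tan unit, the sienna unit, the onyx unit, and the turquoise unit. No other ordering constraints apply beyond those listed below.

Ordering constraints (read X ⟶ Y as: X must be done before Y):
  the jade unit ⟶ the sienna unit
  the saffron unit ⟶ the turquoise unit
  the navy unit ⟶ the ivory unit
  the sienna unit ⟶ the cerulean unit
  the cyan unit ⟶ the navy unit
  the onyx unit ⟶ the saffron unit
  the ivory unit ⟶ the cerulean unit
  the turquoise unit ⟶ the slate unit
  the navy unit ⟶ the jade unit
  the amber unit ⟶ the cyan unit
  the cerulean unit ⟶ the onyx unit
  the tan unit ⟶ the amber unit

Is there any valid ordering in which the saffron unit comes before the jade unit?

Following the jade unit → the sienna unit → the cerulean unit → the onyx unit → the saffron unit, the jade unit must precede the saffron unit in every valid ordering.
So no valid ordering can have the saffron unit before the jade unit.

No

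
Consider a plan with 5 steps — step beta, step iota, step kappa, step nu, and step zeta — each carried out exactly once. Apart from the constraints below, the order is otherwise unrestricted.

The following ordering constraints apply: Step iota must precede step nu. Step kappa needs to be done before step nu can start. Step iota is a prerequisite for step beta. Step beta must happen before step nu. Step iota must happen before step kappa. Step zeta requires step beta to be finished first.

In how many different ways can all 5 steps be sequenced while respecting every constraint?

Only step iota has no prerequisites, so it must go first.
Systematically extending each partial ordering one step at a time and counting, there are 5 complete orderings.

5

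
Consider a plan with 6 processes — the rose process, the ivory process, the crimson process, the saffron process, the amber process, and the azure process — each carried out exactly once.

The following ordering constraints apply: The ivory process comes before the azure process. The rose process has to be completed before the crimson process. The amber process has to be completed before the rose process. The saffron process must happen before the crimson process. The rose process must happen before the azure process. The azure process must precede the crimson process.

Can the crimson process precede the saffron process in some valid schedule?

Following the saffron process → the crimson process, the saffron process must precede the crimson process in every valid ordering.
Hence the crimson process can never be scheduled before the saffron process.

No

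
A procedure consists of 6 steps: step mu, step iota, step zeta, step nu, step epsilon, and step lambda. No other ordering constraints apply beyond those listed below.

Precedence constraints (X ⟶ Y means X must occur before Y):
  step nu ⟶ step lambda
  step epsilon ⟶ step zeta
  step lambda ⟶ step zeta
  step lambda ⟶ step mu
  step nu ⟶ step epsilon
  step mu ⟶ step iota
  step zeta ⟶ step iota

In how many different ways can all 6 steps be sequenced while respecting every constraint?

Step nu is the only step with nothing required before it, so every ordering starts there.
Enumerating by repeatedly choosing an available step (one whose prerequisites are all placed) gives 5 distinct complete orderings.

5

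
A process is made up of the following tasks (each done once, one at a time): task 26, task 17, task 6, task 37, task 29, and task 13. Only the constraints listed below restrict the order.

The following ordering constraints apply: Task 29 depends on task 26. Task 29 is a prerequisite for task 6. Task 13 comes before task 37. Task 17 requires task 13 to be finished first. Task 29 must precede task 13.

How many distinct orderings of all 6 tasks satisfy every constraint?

Task 26 is the only task with nothing required before it, so every ordering starts there.
Systematically extending each partial ordering one task at a time and counting, there are 8 complete orderings.

8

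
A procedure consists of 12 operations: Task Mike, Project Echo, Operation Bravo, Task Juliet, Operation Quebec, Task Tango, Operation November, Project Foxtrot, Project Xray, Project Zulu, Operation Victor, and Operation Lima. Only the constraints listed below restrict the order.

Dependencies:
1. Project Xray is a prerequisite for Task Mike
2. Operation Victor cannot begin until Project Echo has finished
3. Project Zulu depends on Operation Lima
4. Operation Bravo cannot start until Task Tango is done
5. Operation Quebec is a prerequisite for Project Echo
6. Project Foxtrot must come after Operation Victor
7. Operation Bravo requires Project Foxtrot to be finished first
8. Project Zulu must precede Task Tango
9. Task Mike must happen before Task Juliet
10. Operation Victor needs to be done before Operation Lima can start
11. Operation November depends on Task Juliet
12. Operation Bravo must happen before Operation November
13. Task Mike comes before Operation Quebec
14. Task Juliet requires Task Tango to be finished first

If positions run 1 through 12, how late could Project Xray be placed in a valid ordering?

The operations that are forced after Project Xray, directly or by a chain of constraints, are Task Mike, Project Echo, Operation Bravo, Task Juliet, Operation Quebec, Task Tango, Operation November, Project Foxtrot, Project Zulu, Operation Victor, Operation Lima. That's 11 operations.
With 11 mandatory successors out of 12 operations total, the latest slot for Project Xray is 12−11 = 1, and it's reachable by doing all non-successors before Project Xray.

1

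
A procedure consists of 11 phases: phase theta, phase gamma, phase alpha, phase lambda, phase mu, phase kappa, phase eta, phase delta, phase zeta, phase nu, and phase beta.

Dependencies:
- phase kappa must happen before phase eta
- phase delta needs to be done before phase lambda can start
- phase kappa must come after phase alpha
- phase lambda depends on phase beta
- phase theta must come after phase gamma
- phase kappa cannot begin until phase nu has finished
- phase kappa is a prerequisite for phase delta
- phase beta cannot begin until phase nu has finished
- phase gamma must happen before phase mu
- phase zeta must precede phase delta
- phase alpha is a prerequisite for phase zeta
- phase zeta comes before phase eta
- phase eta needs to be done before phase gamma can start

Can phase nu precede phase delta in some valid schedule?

The constraints force phase nu before phase delta, so yes — every valid ordering has phase nu earlier.

Yes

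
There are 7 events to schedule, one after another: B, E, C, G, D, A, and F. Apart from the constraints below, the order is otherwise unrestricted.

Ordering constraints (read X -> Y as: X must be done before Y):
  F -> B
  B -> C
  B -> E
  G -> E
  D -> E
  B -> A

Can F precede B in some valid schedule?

Yes

The constraints force F before B, so yes — every valid ordering has F earlier.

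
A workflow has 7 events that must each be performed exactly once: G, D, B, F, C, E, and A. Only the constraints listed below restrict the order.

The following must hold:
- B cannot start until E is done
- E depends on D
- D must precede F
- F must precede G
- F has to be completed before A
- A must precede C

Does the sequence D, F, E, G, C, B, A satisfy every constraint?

No

Here A comes after C.
That contradicts the constraint that A must precede C.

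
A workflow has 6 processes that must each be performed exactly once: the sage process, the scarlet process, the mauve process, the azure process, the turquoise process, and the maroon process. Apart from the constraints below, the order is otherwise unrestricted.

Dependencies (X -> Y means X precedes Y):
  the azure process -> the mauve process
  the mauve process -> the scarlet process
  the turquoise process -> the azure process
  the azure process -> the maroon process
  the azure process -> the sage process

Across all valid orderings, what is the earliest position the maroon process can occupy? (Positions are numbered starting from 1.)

Working backwards through the constraints from the maroon process, its full set of required predecessors is the azure process, the turquoise process — 2 of them.
With 2 mandatory predecessors, the earliest the maroon process can sit is position 2+1 = 3, and placing just those 2 first achieves it.

3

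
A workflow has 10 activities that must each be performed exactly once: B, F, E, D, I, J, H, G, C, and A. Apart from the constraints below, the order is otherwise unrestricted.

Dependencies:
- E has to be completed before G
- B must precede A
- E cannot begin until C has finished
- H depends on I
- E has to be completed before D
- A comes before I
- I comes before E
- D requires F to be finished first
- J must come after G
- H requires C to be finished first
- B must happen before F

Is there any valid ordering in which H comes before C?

No

Following C → H, C must precede H in every valid ordering.
Hence H can never be scheduled before C.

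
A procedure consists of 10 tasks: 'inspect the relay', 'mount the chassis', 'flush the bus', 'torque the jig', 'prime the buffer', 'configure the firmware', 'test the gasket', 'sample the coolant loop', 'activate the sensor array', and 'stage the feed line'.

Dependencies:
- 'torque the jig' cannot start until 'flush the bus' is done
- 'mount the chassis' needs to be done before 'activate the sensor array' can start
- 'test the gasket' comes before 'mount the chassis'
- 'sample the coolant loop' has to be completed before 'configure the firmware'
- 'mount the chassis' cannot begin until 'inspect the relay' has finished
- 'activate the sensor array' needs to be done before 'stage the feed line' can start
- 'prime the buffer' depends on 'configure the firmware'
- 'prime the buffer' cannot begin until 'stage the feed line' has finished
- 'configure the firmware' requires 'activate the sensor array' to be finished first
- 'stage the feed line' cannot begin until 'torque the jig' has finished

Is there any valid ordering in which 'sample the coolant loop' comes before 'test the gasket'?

No chain of constraints runs from 'test the gasket' to 'sample the coolant loop', so 'test the gasket' is not required to come first.
That means at least one valid schedule has 'sample the coolant loop' before 'test the gasket'.

Yes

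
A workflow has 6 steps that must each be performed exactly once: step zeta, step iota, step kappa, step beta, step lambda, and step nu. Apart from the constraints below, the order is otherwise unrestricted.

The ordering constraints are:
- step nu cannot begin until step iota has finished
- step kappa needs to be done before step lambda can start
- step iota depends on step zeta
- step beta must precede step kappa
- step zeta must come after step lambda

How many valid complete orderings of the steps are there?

1

Step beta is the only step with nothing required before it, so every ordering starts there.
Continuing from there, at each step only one step has all its prerequisites placed, so the ordering is fully determined — there is exactly 1.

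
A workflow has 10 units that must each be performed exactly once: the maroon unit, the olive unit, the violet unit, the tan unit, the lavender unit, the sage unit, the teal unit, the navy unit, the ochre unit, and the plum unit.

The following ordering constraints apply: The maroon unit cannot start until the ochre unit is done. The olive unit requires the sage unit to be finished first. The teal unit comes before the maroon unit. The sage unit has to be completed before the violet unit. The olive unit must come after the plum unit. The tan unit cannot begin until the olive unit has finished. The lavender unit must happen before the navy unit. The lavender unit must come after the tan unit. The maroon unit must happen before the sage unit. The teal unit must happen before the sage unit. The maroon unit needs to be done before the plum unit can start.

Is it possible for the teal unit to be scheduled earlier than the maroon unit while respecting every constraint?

Yes

The constraints force the teal unit before the maroon unit, so yes — every valid ordering has the teal unit earlier.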